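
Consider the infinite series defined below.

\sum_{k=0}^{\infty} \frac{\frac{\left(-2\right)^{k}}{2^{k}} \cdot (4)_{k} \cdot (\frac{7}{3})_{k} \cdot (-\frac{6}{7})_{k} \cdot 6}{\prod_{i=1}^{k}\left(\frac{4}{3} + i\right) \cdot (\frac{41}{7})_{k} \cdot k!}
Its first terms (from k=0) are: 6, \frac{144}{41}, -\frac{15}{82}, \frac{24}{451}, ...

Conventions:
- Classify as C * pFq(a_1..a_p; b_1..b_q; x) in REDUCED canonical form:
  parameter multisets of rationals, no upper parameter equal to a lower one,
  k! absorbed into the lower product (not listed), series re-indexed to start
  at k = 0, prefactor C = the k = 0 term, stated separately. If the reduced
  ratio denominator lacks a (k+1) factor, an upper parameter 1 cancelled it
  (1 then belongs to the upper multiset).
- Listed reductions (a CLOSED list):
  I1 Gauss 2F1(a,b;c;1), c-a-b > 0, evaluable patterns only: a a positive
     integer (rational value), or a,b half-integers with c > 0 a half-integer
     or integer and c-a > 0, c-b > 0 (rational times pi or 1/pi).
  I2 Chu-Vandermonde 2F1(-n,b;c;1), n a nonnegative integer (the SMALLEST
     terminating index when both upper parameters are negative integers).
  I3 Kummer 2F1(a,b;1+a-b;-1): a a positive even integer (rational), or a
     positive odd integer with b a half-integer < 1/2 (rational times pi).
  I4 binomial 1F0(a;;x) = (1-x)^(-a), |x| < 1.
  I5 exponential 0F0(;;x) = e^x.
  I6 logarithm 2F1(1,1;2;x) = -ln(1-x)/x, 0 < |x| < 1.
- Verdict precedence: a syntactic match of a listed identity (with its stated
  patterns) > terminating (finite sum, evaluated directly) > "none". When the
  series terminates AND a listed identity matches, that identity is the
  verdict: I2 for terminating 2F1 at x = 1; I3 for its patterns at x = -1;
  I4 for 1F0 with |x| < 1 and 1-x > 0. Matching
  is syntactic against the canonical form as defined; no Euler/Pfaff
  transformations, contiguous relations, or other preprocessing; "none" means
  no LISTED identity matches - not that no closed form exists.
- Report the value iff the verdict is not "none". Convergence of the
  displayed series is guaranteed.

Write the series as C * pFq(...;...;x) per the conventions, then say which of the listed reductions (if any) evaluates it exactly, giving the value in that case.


Prefactor 6, argument -1: 2F1 with upper {-\frac{6}{7}, 4} over lower {\frac{41}{7}}. Verdict (x = -1): the Kummer evaluation I3 applies (x = -1; c = \frac{41}{7} equals 1+a-b for upper {-\frac{6}{7}, 4}: listed pattern). Exact value: \frac{459}{49}.

The tell: x = -1 and the lower running product (C = 6, x = -1) is a rising factorial.
Consecutive-term ratio: r(k) = -1 * (k-\frac{6}{7}) (k+4) / [(k+\frac{41}{7}) (k+1)] - rational in k, leading ratio -1; with t_0 = 6, classification follows.


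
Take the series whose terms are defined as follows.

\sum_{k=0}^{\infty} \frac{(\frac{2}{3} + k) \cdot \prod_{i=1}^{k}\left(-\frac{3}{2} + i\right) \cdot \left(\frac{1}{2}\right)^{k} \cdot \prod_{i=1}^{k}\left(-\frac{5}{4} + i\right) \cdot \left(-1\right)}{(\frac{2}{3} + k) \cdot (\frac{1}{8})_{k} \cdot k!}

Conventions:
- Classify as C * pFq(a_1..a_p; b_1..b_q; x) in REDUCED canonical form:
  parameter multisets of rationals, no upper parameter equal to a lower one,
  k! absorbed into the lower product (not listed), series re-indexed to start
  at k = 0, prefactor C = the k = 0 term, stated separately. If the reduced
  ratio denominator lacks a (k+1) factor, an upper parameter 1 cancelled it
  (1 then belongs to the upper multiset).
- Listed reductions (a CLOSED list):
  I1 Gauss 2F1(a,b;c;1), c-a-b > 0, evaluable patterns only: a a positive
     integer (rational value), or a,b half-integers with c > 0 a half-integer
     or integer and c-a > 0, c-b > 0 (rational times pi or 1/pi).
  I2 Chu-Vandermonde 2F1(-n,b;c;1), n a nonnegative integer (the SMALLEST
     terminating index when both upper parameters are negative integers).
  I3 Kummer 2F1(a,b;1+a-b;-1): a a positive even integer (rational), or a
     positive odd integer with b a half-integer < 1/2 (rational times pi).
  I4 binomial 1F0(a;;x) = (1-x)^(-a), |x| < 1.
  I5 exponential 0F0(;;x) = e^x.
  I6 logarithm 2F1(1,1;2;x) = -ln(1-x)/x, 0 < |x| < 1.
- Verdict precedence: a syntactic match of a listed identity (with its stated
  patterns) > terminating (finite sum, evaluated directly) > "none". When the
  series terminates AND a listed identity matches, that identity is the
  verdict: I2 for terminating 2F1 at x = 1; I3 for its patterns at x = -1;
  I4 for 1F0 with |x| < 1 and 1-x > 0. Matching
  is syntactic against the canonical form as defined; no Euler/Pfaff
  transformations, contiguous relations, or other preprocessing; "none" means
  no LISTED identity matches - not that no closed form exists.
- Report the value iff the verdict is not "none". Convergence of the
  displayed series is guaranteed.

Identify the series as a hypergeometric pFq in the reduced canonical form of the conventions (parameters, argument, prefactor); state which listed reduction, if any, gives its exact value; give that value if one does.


With C = -1: the canonical form is 2F1(-\frac{1}{2}, -\frac{1}{4}; \frac{1}{8}; \frac{1}{2}). Verdict: none. A 2F1 with upper {-\frac{1}{2}, -\frac{1}{4}} fits none of I1-I6 at x = \frac{1}{2}; the sum runs forever.

The tell: from the first term -1: the running product (C = -1, x = 1/2) telescopes to a rising factorial.
Step ratio: r(k) = \frac{1}{2} * (k-\frac{1}{2}) (k-\frac{1}{4}) / [(k+\frac{1}{8}) (k+1)] - rational in k, leading ratio \frac{1}{2}; with t_0 = -1, classification follows.


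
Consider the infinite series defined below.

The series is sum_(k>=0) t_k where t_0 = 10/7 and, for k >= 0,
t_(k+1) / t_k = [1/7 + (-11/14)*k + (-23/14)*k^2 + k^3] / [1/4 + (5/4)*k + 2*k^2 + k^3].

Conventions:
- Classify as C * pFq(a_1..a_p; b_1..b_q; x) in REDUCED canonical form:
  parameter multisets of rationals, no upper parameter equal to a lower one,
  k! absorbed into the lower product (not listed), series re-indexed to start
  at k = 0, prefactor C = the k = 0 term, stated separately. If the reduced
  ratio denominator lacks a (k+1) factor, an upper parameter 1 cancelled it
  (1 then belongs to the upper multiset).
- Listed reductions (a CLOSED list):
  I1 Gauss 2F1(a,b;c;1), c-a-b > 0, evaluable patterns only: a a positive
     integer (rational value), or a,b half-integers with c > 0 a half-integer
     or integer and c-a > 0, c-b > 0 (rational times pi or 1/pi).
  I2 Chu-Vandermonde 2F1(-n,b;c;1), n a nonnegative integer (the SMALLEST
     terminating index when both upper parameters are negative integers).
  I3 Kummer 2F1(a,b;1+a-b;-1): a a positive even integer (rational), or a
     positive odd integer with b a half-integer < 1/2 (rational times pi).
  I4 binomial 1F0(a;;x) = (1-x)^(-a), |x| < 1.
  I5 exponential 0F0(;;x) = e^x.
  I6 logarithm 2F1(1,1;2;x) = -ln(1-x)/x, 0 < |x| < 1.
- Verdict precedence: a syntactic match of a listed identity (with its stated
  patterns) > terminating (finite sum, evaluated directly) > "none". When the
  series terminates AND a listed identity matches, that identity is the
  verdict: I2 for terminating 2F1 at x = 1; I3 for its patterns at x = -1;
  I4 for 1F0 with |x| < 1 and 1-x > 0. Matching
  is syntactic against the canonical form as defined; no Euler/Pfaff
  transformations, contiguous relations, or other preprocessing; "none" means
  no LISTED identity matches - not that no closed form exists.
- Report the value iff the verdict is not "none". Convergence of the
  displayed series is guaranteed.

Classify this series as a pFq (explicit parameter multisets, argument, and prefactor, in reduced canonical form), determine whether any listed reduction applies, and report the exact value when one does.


This is 10/7 * 2F1(-2, -1/7; 1/2; 1) in reduced canonical form. Verdict: Chu-Vandermonde (I2) matches (terminating 2F1 at x = 1 with n = 2, b = -1/7, c = 1/2). Its exact value is 690/343.

Key observation: with t_0 = 10/7, the expanded ratio factors over Q; C = 10/7, roots give parameters.
Step ratio: r(k) = 1 * (k-2) (k-1/7) / [(k+1/2) (k+1)] - rational; roots negated = parameters, x = 1, C = 10/7.


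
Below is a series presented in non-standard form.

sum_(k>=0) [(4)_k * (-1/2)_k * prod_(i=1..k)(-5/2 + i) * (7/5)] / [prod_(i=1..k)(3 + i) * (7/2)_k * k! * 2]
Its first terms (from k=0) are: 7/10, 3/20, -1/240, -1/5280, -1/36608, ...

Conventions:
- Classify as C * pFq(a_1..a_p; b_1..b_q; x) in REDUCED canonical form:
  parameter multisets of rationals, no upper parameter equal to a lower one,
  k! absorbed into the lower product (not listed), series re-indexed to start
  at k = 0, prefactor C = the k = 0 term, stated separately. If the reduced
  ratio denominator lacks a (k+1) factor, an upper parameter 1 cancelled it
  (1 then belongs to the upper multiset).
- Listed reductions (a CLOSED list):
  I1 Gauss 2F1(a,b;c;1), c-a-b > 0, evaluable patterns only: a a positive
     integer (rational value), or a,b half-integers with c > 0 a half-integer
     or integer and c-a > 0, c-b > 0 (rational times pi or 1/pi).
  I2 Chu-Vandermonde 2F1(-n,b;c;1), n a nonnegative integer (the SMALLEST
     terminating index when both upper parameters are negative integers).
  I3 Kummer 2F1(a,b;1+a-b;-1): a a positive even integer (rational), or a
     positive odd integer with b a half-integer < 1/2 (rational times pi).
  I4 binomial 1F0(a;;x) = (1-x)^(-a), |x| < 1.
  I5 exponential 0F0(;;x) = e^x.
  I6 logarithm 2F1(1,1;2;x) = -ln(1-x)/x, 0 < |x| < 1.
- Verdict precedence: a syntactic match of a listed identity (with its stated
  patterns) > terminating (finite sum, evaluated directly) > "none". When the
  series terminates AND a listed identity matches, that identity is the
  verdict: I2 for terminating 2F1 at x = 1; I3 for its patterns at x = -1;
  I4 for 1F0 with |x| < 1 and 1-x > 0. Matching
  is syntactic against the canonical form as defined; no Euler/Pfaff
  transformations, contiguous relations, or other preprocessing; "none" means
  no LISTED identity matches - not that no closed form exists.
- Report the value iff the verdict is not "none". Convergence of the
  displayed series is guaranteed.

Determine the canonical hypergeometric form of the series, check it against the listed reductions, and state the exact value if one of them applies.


The series (x = 1) is 2F1: upper {-3/2, -1/2}, lower {7/2}, prefactor 7/10. Verdict: the half-integer Gauss pattern (I1) applies (x = 1; upper {-3/2, -1/2} half-integers, c = 7/2 in the evaluable pattern). Exact value: (2205/8192) * pi.

First insight: t_0 being 7/10, the lower running product (prefactor 7/10) is a rising factorial.
Adjacent-term ratio: r(k) = 1 * (k-3/2) (k-1/2) / [(k+7/2) (k+1)] ; factor over Q: parameters, x = 1, and C = 7/10.


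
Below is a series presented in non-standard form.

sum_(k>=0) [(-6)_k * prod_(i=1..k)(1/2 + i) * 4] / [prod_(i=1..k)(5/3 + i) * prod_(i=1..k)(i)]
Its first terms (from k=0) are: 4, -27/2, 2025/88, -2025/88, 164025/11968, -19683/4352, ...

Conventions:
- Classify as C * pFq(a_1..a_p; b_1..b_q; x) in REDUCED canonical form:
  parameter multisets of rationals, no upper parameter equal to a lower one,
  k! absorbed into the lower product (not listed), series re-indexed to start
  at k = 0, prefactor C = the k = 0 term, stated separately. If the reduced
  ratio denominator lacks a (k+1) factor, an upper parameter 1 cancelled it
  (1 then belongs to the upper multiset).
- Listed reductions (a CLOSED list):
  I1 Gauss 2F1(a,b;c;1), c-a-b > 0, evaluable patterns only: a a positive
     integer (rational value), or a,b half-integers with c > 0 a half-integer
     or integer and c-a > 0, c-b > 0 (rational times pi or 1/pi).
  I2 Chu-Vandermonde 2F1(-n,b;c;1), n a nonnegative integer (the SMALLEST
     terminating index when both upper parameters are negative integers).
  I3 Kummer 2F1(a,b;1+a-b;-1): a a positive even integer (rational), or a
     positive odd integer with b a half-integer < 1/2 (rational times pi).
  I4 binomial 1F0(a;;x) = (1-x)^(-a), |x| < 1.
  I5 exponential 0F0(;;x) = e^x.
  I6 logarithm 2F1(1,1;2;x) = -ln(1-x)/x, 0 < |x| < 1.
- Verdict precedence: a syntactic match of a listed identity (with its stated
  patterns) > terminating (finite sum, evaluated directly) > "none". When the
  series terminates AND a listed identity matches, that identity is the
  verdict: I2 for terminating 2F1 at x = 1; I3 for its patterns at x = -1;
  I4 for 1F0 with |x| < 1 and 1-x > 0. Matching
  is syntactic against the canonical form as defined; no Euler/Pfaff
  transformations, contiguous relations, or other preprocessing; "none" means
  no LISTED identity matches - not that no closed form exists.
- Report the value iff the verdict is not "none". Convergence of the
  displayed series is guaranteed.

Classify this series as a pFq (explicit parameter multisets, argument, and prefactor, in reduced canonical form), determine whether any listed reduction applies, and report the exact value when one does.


At argument 1: a 2F1 with upper {-6, 3/2}, lower {8/3}, scaled by C = 4. Verdict (x = 1): Vandermonde's identity (I2) applies (terminating 2F1 at x = 1 with n = 6, b = 3/2, c = 8/3). Its exact value is 1416545/4404224.

Key step: x = 1 and the product of the first k integers (C = 4, x = 1) is k!.
Ratio: r(k) = 1 * (k-6) (k+3/2) / [(k+8/3) (k+1)] - rational in k, leading ratio 1; with t_0 = 4, classification follows.


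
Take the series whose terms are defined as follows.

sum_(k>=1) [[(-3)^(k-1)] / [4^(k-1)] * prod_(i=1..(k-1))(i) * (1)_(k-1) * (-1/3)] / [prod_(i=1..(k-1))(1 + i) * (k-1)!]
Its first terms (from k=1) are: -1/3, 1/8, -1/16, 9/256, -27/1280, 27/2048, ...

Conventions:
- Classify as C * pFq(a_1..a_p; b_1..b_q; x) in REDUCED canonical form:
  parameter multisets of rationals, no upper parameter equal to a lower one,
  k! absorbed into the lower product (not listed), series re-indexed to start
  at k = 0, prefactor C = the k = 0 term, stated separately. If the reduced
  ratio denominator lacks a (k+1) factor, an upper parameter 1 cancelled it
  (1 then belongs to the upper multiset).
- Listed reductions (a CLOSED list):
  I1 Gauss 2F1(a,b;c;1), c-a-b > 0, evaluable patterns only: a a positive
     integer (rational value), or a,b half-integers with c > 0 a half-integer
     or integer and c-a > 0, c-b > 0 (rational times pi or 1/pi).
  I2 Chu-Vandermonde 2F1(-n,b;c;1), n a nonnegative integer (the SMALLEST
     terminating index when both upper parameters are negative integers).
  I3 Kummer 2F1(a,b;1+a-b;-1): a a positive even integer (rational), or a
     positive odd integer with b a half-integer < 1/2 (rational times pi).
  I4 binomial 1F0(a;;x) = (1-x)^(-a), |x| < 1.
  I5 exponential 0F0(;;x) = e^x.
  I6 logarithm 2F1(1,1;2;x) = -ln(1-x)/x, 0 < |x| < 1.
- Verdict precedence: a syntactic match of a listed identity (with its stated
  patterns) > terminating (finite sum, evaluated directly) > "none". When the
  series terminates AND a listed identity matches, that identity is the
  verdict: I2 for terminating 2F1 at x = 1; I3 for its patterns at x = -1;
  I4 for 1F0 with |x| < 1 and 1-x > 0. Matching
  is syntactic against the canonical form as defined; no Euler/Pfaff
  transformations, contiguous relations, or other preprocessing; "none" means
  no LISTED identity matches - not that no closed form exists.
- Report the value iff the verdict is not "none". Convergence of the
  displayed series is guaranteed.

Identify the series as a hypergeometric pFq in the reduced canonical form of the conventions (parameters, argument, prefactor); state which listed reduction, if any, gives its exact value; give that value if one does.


The series (x = -3/4) is 2F1: upper {1, 1}, lower {2}, prefactor -1/3. Verdict: the I6 logarithm reduction fires (the logarithm: parameters (1,1;2), x = -3/4). Value: (-4/9) * ln(7/4).

Structural cue: x = (-3/4) and the running product (prefactor -1/3) telescopes to a rising factorial.
Ratio: r(k) = (-3/4) * (k+1) (k+1) / [(k+2) (k+1)] - poly over poly, x = (-3/4) from leading terms; C = -1/3 at k = 0.


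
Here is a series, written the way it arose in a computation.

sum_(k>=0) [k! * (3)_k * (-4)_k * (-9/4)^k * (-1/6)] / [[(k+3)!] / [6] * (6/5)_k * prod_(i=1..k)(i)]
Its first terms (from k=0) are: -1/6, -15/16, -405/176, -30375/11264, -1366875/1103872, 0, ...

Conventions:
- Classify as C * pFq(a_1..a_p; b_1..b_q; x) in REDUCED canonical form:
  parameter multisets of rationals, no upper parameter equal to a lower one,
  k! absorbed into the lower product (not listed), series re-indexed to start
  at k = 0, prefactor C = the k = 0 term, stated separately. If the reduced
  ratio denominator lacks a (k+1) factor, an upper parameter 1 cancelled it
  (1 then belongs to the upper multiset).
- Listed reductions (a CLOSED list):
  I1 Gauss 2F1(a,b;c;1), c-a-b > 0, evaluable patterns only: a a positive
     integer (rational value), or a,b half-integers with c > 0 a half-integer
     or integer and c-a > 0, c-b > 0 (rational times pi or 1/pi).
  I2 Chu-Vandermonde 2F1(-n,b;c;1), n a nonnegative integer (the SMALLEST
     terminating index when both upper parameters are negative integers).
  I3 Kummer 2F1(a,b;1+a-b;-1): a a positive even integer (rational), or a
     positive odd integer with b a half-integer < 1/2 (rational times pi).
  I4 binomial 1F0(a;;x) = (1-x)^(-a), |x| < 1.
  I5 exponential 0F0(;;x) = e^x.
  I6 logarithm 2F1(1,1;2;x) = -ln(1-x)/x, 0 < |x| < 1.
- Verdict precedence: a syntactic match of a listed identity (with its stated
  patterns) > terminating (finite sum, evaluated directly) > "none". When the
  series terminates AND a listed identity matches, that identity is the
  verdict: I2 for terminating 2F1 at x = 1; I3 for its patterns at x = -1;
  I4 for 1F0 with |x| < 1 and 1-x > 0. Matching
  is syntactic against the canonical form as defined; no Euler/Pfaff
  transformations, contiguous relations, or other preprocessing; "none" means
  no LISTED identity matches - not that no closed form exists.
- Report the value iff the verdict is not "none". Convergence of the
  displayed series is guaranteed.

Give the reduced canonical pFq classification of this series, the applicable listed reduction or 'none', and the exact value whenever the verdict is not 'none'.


Key step: t_0 = -1/6 here, and the denominator's factorial ratio (C = -1/6) is a lower Pochhammer.
Step ratio: r(k) = (-9/4) * (k-4) (k+1) (k+3) / [(k+6/5) (k+4) (k+1)] - rational in k, leading ratio (-9/4); with t_0 = -1/6, classification follows.

This is -1/6 * 3F2(-4, 1, 3; 6/5, 4; -9/4) in reduced canonical form. Verdict: terminating. With -4 upstairs the series is a 5-term polynomial sum; evaluated term by term. Exact value: -24307931/3311616.


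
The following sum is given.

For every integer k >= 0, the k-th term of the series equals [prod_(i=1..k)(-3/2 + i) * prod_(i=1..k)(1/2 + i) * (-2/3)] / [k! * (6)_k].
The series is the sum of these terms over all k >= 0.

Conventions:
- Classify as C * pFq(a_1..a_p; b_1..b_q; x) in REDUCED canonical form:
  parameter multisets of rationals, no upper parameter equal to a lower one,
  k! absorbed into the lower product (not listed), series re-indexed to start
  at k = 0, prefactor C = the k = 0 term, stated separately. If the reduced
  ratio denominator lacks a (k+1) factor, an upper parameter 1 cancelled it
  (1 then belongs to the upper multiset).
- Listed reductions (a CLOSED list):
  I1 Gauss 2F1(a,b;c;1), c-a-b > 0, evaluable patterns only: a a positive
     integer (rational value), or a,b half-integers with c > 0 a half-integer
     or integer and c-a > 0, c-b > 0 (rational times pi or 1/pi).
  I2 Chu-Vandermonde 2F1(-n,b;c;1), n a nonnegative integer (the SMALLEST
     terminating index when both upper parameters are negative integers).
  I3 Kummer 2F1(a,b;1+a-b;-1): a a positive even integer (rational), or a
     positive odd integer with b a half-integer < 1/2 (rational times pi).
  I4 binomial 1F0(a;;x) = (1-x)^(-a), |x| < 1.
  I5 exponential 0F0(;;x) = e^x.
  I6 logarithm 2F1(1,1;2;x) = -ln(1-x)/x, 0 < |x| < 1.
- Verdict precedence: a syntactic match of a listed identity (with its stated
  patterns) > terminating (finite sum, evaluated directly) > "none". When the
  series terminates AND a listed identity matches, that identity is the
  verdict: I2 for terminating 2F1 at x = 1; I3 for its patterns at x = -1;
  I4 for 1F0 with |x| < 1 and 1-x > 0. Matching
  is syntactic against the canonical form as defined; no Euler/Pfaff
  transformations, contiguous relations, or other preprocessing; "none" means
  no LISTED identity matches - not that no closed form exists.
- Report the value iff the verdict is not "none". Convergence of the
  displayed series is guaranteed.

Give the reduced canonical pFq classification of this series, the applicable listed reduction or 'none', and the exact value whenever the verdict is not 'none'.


Key step: with t_0 = -2/3, the running product (prefactor -2/3) telescopes to a rising factorial.
Adjacent-term ratio: r(k) = 1 * (k-1/2) (k+3/2) / [(k+6) (k+1)] - rational; roots negated = parameters, x = 1, C = -2/3.

Reduced: x = 1, 2F1, upper = {-1/2, 3/2}, lower = {6}, C = -2/3. Verdict: Gauss's theorem I1 (half-integer case) matches (x = 1; upper {-1/2, 3/2} half-integers, c = 6 in the evaluable pattern). Hence: (-131072/72765) / pi.


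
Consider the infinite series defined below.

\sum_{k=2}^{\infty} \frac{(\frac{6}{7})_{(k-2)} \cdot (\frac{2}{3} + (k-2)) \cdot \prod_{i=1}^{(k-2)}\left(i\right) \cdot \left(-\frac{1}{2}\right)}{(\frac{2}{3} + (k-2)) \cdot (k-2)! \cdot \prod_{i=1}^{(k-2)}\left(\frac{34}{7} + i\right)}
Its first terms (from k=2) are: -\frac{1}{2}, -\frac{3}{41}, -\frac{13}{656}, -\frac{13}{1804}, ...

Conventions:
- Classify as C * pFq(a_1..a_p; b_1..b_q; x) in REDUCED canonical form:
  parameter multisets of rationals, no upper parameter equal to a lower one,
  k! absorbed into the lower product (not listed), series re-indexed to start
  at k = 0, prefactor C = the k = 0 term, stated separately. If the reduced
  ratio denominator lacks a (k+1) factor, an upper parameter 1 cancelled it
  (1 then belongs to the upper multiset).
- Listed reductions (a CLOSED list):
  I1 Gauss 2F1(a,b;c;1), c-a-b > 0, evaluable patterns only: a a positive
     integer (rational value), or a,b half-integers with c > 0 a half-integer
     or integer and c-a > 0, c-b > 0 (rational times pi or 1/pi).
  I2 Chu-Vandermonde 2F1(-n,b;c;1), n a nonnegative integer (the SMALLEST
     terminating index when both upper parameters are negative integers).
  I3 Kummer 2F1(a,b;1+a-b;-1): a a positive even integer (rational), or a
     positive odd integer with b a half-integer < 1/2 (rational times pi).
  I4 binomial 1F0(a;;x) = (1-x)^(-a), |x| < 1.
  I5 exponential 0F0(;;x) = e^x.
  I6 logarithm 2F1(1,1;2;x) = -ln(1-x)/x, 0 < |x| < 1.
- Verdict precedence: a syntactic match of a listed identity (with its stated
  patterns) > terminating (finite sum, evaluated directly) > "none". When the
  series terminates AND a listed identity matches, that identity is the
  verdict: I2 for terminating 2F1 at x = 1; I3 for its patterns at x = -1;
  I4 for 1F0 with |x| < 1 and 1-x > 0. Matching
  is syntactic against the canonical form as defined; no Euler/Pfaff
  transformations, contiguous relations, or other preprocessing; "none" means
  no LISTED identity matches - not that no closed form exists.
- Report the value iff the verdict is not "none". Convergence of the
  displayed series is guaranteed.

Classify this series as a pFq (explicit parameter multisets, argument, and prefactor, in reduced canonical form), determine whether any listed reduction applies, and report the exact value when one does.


The series (x = 1) is 2F1: upper {\frac{6}{7}, 1}, lower {\frac{41}{7}}, prefactor -\frac{1}{2}. Verdict: Gauss's theorem (I1) applies (x = 1: the Gamma ratio telescopes since c-a-b = 4 > 0 and a = 1 in Z>0). Value: -\frac{17}{28}.

Key step: from the first term -\frac{1}{2}: k + 2/3 divides numerator and denominator alike; C = -1/2, x = 1 after cancelling.
Adjacent-term ratio: r(k) = 1 * (k+\frac{6}{7}) (k+1) / [(k+\frac{41}{7}) (k+1)] - poly over poly, x = 1 from leading terms; C = -\frac{1}{2} at k = 0.


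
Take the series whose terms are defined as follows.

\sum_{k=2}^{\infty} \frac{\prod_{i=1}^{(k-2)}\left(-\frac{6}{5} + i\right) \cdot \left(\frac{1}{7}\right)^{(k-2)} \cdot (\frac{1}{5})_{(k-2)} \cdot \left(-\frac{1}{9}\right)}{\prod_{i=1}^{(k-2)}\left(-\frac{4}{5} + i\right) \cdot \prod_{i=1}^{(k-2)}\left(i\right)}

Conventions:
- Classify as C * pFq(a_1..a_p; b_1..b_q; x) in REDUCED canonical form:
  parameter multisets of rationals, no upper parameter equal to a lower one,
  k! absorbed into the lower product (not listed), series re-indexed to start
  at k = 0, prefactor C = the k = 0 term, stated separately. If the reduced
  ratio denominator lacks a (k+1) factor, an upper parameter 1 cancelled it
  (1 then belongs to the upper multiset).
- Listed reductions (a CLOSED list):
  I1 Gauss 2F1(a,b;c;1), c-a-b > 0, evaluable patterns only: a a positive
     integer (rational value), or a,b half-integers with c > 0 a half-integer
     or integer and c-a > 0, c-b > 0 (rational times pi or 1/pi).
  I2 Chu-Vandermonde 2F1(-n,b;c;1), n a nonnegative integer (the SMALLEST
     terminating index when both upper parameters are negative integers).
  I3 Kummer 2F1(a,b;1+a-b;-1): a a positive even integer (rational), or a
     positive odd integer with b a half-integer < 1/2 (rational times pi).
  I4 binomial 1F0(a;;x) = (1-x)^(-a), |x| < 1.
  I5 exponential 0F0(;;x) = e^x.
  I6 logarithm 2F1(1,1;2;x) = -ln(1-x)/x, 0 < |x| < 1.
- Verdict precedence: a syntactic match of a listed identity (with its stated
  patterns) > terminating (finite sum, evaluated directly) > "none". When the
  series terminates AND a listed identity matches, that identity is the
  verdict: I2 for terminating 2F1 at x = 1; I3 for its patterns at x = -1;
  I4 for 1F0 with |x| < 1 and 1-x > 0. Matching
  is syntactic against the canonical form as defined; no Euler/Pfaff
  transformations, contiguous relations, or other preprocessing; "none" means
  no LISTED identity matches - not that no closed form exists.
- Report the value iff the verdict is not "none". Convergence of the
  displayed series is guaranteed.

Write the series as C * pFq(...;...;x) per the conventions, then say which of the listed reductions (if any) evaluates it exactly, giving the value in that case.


With C = -\frac{1}{9}: the canonical form is 1F0(-\frac{1}{5}; -; \frac{1}{7}). Verdict at x = \frac{1}{7}: the binomial series (I4) matches (the 1F0 binomial series: exponent 1/5, x = \frac{1}{7}). Its exact value is \left(-\frac{1}{9}\right) \cdot \left(\frac{6}{7}\right)^{\frac{1}{5}}.

First insight: t_0 being -\frac{1}{9}, the lower running product (prefactor -1/9) is a rising factorial.
Term ratio: r(k) = \frac{1}{7} * (k-\frac{1}{5}) / [(k+1)] - poly over poly, x = \frac{1}{7} from leading terms; C = -\frac{1}{9} at k = 0.


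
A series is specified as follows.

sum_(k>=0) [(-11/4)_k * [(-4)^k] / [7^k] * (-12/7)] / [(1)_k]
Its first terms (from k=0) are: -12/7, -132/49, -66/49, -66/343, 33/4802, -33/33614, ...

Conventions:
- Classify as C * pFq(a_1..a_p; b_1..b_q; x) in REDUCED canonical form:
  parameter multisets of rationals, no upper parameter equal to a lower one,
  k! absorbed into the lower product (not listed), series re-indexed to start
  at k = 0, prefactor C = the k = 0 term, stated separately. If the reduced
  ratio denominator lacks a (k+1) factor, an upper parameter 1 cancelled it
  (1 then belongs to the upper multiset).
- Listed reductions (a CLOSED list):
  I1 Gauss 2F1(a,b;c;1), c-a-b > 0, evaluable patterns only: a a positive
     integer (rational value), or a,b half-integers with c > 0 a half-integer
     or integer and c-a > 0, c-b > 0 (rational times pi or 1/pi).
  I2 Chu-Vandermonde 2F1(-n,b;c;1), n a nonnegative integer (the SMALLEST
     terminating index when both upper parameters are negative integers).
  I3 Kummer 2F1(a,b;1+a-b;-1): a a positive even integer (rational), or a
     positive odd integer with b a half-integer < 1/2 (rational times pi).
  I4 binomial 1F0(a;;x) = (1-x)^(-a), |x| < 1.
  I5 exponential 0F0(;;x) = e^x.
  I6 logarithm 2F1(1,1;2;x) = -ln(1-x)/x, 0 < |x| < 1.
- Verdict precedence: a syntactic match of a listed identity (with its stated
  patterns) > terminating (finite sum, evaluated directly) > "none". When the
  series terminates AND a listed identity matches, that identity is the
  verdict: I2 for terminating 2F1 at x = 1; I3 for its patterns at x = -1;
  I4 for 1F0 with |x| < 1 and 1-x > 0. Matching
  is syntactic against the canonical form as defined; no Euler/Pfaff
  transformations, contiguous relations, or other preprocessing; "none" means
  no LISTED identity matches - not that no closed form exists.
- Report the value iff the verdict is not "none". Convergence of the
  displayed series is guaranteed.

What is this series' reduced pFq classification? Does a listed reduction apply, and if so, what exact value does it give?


Classification (C = -12/7): 1F0 with upper {-11/4}, lower {-}, argument x = -4/7. Verdict: binomial (I4) matches (the 1F0 binomial series: exponent 11/4, x = -4/7). Its exact value is (-12/7) * (11/7)^(11/4).

The tell: from the first term -12/7: the two geometric factors (C = -12/7) combine into one argument.
Adjacent-term ratio: r(k) = (-4/7) * (k-11/4) / [(k+1)] ; factor over Q: parameters, x = (-4/7), and C = -12/7.


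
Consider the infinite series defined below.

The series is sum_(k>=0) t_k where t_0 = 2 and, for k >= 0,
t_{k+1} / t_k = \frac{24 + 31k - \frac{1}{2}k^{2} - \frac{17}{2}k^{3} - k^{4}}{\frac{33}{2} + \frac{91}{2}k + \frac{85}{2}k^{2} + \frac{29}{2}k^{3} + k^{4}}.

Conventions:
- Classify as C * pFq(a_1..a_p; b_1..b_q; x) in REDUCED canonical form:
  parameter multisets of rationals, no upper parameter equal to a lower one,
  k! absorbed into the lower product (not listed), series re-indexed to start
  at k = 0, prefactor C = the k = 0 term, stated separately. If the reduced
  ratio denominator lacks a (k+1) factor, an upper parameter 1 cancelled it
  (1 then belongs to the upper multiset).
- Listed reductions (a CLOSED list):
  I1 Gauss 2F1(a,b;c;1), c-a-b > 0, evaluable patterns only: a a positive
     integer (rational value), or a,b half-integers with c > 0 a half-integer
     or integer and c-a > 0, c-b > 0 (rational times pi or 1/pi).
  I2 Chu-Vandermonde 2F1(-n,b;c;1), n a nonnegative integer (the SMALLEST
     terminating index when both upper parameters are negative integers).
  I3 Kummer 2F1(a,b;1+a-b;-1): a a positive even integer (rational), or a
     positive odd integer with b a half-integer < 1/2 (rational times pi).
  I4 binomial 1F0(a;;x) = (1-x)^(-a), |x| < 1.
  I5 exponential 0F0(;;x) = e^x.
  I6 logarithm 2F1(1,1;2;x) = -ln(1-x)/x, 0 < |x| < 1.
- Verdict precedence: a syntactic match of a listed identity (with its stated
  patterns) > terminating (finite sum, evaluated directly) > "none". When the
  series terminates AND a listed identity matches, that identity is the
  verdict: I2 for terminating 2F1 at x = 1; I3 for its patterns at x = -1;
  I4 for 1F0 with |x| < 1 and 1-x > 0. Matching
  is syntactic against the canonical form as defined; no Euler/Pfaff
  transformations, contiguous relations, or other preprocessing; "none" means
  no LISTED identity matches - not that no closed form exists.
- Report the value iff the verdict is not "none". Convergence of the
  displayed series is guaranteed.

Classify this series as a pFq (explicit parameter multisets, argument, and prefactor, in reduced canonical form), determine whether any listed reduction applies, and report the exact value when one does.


Key step: from the first term 2: factor the ratio over Q (C = 2, x = -1): negated roots = parameters.
Adjacent-term ratio: r(k) = -1 * (k-2) (k+8) / [(k+11) (k+1)] - rational in k, leading ratio -1; with t_0 = 2, classification follows.

With C = 2: the canonical form is 2F1(-2, 8; 11; -1). Verdict: Kummer's theorem (I3) matches (x = -1; c = 11 equals 1+a-b for upper {-2, 8}: listed pattern). Exact value: 6.


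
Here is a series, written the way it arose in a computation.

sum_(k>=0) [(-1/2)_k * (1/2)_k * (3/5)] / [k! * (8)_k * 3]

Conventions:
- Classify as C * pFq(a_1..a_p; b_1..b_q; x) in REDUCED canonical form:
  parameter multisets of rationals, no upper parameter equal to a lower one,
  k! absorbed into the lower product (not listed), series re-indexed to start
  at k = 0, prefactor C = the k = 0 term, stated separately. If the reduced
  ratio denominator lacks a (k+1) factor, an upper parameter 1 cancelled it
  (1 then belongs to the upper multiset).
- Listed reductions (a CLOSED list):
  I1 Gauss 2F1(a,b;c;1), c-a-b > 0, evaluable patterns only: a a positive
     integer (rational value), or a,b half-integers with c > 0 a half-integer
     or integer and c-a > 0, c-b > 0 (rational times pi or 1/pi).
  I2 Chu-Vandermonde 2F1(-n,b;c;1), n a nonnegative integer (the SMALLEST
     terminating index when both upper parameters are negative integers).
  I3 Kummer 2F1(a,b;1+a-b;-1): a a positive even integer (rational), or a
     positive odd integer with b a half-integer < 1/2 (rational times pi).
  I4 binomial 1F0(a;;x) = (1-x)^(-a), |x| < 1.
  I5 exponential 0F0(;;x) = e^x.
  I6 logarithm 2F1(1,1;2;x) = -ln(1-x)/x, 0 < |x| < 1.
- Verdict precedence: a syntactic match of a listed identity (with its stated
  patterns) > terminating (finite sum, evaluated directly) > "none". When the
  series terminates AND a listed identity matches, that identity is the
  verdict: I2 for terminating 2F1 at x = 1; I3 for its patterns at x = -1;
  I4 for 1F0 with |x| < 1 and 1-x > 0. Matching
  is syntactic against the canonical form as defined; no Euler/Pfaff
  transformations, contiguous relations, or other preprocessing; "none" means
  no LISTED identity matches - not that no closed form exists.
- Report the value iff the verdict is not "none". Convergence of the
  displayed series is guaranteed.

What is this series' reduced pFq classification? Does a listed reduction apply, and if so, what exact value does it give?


The series (x = 1) is 2F1: upper {-1/2, 1/2}, lower {8}, prefactor 1/5. Verdict: Gauss (I1, half-integer pattern) fires (x = 1; upper {-1/2, 1/2} half-integers, c = 8 in the evaluable pattern). Value: (8388608/13803075) / pi.

Key step: x = 1 and the constant factors (prefactor 1/5) combine into one prefactor.
Adjacent-term ratio: r(k) = 1 * (k-1/2) (k+1/2) / [(k+8) (k+1)] - rational in k, leading ratio 1; with t_0 = 1/5, classification follows.


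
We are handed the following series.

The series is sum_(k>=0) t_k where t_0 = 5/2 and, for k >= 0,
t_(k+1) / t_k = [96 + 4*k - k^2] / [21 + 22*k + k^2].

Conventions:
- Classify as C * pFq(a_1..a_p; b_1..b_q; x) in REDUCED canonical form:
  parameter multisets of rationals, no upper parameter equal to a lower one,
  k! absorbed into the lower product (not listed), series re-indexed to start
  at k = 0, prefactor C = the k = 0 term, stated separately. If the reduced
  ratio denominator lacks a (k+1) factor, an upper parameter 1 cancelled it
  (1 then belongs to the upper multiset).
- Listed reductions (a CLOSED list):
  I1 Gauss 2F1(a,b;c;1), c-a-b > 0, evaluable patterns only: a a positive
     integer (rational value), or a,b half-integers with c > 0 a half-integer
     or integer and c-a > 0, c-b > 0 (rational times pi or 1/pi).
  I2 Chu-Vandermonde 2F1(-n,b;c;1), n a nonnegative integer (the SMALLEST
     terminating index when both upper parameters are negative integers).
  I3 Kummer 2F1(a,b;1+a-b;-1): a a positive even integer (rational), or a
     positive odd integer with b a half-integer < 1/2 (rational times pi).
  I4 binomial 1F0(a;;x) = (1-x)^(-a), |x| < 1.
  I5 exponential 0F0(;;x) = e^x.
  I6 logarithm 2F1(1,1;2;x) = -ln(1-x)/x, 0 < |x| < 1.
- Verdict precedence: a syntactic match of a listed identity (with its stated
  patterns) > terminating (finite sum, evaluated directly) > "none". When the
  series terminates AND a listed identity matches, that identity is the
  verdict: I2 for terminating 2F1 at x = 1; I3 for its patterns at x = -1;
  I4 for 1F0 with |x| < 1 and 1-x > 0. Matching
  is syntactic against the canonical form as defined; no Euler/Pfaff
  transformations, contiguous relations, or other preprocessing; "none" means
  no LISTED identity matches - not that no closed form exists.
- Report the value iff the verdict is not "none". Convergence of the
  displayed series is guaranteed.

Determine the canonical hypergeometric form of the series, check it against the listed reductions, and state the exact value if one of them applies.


Classification (C = 5/2): 2F1 with upper {-12, 8}, lower {21}, argument x = -1. Verdict: the Kummer evaluation I3 fires (x = -1; c = 21 equals 1+a-b for upper {-12, 8}: listed pattern). Exact value: 4845/28.

First insight: from the first term 5/2: the expanded ratio factors over Q; prefactor 5/2, roots give parameters.
Adjacent-term ratio: r(k) = (-1) * (k-12) (k+8) / [(k+21) (k+1)] - poly over poly, x = (-1) from leading terms; C = 5/2 at k = 0.


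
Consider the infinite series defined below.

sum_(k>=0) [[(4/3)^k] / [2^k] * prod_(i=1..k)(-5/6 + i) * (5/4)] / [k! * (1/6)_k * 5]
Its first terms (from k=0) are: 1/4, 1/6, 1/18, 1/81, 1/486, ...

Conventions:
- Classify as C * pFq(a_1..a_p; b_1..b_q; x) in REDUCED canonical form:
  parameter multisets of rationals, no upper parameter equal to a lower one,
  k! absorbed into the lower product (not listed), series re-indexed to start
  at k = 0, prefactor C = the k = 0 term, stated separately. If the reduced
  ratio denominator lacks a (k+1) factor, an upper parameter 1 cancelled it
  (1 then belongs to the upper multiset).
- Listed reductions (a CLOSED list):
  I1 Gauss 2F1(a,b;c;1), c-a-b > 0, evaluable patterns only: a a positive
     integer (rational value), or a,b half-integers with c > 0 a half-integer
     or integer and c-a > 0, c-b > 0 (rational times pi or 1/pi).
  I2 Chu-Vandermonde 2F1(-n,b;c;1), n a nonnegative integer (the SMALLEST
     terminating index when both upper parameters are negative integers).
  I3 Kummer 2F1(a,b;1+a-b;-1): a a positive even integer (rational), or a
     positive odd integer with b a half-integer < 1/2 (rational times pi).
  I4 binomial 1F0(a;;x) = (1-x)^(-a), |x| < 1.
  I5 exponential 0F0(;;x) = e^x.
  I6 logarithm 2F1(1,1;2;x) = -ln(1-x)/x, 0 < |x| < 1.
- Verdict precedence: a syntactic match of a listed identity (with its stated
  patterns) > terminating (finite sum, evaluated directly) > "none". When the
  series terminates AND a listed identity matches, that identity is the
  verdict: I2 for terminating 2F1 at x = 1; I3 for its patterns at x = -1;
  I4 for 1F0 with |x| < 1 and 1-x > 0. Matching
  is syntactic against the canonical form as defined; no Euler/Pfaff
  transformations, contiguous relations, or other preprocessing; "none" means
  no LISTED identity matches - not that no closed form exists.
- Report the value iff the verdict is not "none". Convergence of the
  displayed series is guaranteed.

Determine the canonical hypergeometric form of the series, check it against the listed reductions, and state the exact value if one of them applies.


Key step: x = (2/3) and the constant factors (prefactor 1/4) combine into one prefactor.
Term ratio: r(k) = (2/3) * 1 / [(k+1)] - rational in k. x = (2/3); t_0 = 1/4; negate the roots.

At argument 2/3: a 0F0 with upper {-}, lower {-}, scaled by C = 1/4. Verdict (x = 2/3): exponential (I5) applies (the 0F0 exponential series at x = 2/3). Its exact value is (1/4) * e^(2/3).


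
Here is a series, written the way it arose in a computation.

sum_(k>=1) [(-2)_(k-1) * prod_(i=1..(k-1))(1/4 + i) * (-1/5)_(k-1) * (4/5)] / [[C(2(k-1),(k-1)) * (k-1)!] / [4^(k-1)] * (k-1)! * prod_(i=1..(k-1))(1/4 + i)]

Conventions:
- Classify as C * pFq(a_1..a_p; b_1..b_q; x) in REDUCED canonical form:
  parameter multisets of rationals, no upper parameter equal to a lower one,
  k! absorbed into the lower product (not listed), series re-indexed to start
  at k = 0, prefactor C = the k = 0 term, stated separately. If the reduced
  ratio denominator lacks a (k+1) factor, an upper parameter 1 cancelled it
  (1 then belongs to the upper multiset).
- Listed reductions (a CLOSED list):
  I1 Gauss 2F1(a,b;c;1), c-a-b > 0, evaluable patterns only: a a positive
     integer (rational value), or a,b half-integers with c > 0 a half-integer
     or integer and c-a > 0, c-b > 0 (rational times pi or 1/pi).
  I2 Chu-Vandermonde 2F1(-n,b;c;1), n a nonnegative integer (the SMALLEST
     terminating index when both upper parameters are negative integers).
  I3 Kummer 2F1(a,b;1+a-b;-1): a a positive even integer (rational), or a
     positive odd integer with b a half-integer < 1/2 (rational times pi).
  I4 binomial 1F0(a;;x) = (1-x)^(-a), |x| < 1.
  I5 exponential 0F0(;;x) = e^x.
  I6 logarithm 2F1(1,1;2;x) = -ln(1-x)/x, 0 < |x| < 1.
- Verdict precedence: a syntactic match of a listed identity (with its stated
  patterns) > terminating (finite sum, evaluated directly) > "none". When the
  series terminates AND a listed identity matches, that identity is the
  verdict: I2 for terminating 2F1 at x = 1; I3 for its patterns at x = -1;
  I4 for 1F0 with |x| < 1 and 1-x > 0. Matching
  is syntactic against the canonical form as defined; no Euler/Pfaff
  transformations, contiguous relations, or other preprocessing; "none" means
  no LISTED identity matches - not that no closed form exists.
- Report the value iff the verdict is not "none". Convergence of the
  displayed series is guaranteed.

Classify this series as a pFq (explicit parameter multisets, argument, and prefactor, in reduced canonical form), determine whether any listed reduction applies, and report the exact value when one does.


First insight: x = 1 and the running product (C = 4/5, x = 1) telescopes to a rising factorial.
Ratio: r(k) = 1 * (k-2) (k-1/5) / [(k+1/2) (k+1)] ; factor over Q: parameters, x = 1, and C = 4/5.

This is 4/5 * 2F1(-2, -1/5; 1/2; 1) in reduced canonical form. Verdict (x = 1): Chu-Vandermonde (I2) applies (terminating 2F1 at x = 1 with n = 2, b = -1/5, c = 1/2). Hence: 476/375.
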